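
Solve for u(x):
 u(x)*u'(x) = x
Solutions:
 u(x) = -sqrt(C1 + x^2)
 u(x) = sqrt(C1 + x^2)


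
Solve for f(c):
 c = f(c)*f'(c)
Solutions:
 f(c) = -sqrt(C1 + c^2)
 f(c) = sqrt(C1 + c^2)


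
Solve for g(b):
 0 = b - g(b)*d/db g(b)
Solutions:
 g(b) = -sqrt(C1 + b^2)
 g(b) = sqrt(C1 + b^2)


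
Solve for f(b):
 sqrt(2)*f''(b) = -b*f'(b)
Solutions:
 f(b) = C1 + C2*erf(2^(1/4)*b/2)


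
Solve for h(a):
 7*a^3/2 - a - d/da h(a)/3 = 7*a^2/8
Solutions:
 h(a) = C1 + 21*a^4/8 - 7*a^3/8 - 3*a^2/2


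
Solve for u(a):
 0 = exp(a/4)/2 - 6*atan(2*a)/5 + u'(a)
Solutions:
 u(a) = C1 + 6*a*atan(2*a)/5 - 2*exp(a/4) - 3*log(4*a^2 + 1)/10


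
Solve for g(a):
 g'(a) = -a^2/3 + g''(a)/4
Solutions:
 g(a) = C1 + C2*exp(4*a) - a^3/9 - a^2/12 - a/24


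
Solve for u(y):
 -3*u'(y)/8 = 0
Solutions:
 u(y) = C1


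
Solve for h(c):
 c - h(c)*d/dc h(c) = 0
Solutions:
 h(c) = -sqrt(C1 + c^2)
 h(c) = sqrt(C1 + c^2)


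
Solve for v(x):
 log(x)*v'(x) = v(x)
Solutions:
 v(x) = C1*exp(li(x))


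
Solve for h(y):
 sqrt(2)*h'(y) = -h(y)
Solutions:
 h(y) = C1*exp(-sqrt(2)*y/2)


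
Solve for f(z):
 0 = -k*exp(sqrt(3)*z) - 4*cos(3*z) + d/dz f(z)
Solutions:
 f(z) = C1 + sqrt(3)*k*exp(sqrt(3)*z)/3 + 4*sin(3*z)/3


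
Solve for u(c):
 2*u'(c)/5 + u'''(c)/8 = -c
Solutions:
 u(c) = C1 + C2*sin(4*sqrt(5)*c/5) + C3*cos(4*sqrt(5)*c/5) - 5*c^2/4


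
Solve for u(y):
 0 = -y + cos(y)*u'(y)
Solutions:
 u(y) = C1 + Integral(y/cos(y), y)


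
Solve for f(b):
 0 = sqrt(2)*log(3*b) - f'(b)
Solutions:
 f(b) = C1 + sqrt(2)*b*log(b) - sqrt(2)*b + sqrt(2)*b*log(3)


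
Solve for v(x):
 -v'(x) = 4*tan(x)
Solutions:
 v(x) = C1 + 4*log(cos(x))


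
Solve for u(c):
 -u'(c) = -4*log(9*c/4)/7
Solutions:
 u(c) = C1 + 4*c*log(c)/7 - 8*c*log(2)/7 - 4*c/7 + 8*c*log(3)/7


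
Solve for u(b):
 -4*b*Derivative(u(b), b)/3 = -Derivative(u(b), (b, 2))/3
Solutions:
 u(b) = C1 + C2*erfi(sqrt(2)*b)


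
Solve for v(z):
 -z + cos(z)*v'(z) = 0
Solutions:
 v(z) = C1 + Integral(z/cos(z), z)


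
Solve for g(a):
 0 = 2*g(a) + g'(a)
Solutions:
 g(a) = C1*exp(-2*a)


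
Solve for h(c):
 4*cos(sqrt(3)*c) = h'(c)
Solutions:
 h(c) = C1 + 4*sqrt(3)*sin(sqrt(3)*c)/3


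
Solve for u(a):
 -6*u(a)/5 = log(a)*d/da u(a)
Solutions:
 u(a) = C1*exp(-6*li(a)/5)


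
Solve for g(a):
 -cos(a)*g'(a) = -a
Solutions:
 g(a) = C1 + Integral(a/cos(a), a)


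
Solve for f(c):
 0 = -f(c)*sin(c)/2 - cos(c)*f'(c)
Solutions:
 f(c) = C1*sqrt(cos(c))


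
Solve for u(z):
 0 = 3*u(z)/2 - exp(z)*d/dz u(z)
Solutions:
 u(z) = C1*exp(-3*exp(-z)/2)


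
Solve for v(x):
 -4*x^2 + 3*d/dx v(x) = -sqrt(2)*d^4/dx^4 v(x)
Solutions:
 v(x) = C1 + C4*exp(-2^(5/6)*3^(1/3)*x/2) + 4*x^3/9 + (C2*sin(6^(5/6)*x/4) + C3*cos(6^(5/6)*x/4))*exp(2^(5/6)*3^(1/3)*x/4)


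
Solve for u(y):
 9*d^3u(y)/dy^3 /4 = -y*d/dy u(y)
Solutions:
 u(y) = C1 + Integral(C2*airyai(-2^(2/3)*3^(1/3)*y/3) + C3*airybi(-2^(2/3)*3^(1/3)*y/3), y)


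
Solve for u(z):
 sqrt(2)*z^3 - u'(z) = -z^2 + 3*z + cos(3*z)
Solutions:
 u(z) = C1 + sqrt(2)*z^4/4 + z^3/3 - 3*z^2/2 - sin(3*z)/3


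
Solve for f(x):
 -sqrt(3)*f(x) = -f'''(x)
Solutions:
 f(x) = C3*exp(3^(1/6)*x) + (C1*sin(3^(2/3)*x/2) + C2*cos(3^(2/3)*x/2))*exp(-3^(1/6)*x/2)


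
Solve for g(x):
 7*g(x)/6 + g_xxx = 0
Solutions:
 g(x) = C3*exp(-6^(2/3)*7^(1/3)*x/6) + (C1*sin(2^(2/3)*3^(1/6)*7^(1/3)*x/4) + C2*cos(2^(2/3)*3^(1/6)*7^(1/3)*x/4))*exp(6^(2/3)*7^(1/3)*x/12)


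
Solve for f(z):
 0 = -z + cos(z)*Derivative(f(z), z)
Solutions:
 f(z) = C1 + Integral(z/cos(z), z)


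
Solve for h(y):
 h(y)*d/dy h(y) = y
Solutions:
 h(y) = -sqrt(C1 + y^2)
 h(y) = sqrt(C1 + y^2)


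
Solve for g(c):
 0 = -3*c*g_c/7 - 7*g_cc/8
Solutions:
 g(c) = C1 + C2*erf(2*sqrt(3)*c/7)


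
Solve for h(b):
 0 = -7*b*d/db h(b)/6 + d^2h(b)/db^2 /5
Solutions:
 h(b) = C1 + C2*erfi(sqrt(105)*b/6)


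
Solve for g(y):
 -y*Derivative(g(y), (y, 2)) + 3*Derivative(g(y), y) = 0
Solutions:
 g(y) = C1 + C2*y^4


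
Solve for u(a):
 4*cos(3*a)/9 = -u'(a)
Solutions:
 u(a) = C1 - 4*sin(3*a)/27


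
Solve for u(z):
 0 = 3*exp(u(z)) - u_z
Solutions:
 u(z) = log(-1/(C1 + 3*z))


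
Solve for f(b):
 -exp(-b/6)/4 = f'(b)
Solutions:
 f(b) = C1 + 3*exp(-b/6)/2


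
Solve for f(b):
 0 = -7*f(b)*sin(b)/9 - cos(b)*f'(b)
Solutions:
 f(b) = C1*cos(b)^(7/9)


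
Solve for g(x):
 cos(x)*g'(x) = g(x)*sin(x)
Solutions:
 g(x) = C1/cos(x)


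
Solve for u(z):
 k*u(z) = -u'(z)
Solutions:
 u(z) = C1*exp(-k*z)


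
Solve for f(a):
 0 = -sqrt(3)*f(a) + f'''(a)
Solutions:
 f(a) = C3*exp(3^(1/6)*a) + (C1*sin(3^(2/3)*a/2) + C2*cos(3^(2/3)*a/2))*exp(-3^(1/6)*a/2)


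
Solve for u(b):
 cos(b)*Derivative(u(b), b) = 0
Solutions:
 u(b) = C1


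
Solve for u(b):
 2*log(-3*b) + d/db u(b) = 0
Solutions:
 u(b) = C1 - 2*b*log(-b) + 2*b*(1 - log(3))


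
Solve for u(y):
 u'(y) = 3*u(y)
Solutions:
 u(y) = C1*exp(3*y)


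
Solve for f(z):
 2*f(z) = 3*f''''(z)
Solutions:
 f(z) = C1*exp(-2^(1/4)*3^(3/4)*z/3) + C2*exp(2^(1/4)*3^(3/4)*z/3) + C3*sin(2^(1/4)*3^(3/4)*z/3) + C4*cos(2^(1/4)*3^(3/4)*z/3)


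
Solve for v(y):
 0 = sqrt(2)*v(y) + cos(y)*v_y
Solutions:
 v(y) = C1*(sin(y) - 1)^(sqrt(2)/2)/(sin(y) + 1)^(sqrt(2)/2)


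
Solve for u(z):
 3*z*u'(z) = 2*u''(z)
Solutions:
 u(z) = C1 + C2*erfi(sqrt(3)*z/2)


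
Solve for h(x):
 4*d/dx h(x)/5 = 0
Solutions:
 h(x) = C1


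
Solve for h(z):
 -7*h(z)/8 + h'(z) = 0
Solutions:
 h(z) = C1*exp(7*z/8)


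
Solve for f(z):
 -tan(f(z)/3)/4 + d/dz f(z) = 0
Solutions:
 f(z) = -3*asin(C1*exp(z/12)) + 3*pi
 f(z) = 3*asin(C1*exp(z/12))


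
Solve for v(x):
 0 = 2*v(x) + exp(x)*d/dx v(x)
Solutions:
 v(x) = C1*exp(2*exp(-x))


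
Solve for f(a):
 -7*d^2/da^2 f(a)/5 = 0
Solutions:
 f(a) = C1 + C2*a


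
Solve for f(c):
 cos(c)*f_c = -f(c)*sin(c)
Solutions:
 f(c) = C1*cos(c)


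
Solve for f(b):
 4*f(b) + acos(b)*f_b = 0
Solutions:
 f(b) = C1*exp(-4*Integral(1/acos(b), b))


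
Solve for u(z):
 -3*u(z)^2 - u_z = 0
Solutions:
 u(z) = 1/(C1 + 3*z)


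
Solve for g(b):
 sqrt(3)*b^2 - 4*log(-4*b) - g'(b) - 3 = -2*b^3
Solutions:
 g(b) = C1 + b^4/2 + sqrt(3)*b^3/3 - 4*b*log(-b) + b*(1 - 8*log(2))


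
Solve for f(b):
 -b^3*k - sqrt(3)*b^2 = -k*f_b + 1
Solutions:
 f(b) = C1 + b^4/4 + sqrt(3)*b^3/(3*k) + b/k


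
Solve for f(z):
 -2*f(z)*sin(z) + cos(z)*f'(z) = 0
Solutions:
 f(z) = C1/cos(z)^2


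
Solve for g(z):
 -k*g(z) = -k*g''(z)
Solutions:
 g(z) = C1*exp(-z) + C2*exp(z)


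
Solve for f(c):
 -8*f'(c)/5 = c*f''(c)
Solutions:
 f(c) = C1 + C2/c^(3/5)


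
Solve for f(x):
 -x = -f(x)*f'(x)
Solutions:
 f(x) = -sqrt(C1 + x^2)
 f(x) = sqrt(C1 + x^2)


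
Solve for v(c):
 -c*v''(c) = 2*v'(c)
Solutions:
 v(c) = C1 + C2/c


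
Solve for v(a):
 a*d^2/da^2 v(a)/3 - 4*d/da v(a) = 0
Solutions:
 v(a) = C1 + C2*a^13


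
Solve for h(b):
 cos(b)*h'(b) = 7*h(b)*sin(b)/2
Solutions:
 h(b) = C1/cos(b)^(7/2)


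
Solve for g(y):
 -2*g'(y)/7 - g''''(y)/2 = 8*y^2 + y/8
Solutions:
 g(y) = C1 + C4*exp(-14^(2/3)*y/7) - 28*y^3/3 - 7*y^2/32 + (C2*sin(14^(2/3)*sqrt(3)*y/14) + C3*cos(14^(2/3)*sqrt(3)*y/14))*exp(14^(2/3)*y/14)


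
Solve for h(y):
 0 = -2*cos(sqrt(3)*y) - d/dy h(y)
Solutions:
 h(y) = C1 - 2*sqrt(3)*sin(sqrt(3)*y)/3


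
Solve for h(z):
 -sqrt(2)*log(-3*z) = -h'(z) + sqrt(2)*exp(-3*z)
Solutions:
 h(z) = C1 + sqrt(2)*z*log(-z) + sqrt(2)*z*(-1 + log(3)) - sqrt(2)*exp(-3*z)/3


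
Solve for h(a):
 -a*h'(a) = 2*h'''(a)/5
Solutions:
 h(a) = C1 + Integral(C2*airyai(-2^(2/3)*5^(1/3)*a/2) + C3*airybi(-2^(2/3)*5^(1/3)*a/2), a)


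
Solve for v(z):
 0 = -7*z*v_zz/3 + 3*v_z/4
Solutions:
 v(z) = C1 + C2*z^(37/28)


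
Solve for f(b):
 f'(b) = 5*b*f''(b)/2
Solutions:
 f(b) = C1 + C2*b^(7/5)


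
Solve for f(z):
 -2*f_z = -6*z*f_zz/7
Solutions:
 f(z) = C1 + C2*z^(10/3)


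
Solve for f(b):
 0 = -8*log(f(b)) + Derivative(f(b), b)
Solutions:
 li(f(b)) = C1 + 8*b


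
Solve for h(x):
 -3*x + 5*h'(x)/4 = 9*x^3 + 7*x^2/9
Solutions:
 h(x) = C1 + 9*x^4/5 + 28*x^3/135 + 6*x^2/5


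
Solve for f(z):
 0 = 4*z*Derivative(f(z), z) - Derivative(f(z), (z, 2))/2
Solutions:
 f(z) = C1 + C2*erfi(2*z)


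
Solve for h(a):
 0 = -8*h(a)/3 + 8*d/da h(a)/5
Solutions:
 h(a) = C1*exp(5*a/3)


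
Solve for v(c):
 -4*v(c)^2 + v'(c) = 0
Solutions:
 v(c) = -1/(C1 + 4*c)


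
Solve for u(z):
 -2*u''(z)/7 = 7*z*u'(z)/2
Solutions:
 u(z) = C1 + C2*erf(7*sqrt(2)*z/4)


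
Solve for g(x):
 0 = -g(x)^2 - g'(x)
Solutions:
 g(x) = 1/(C1 + x)


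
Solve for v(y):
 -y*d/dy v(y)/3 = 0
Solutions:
 v(y) = C1


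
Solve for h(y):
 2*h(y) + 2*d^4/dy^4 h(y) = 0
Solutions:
 h(y) = (C1*sin(sqrt(2)*y/2) + C2*cos(sqrt(2)*y/2))*exp(-sqrt(2)*y/2) + (C3*sin(sqrt(2)*y/2) + C4*cos(sqrt(2)*y/2))*exp(sqrt(2)*y/2)


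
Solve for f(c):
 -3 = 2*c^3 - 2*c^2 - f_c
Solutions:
 f(c) = C1 + c^4/2 - 2*c^3/3 + 3*c


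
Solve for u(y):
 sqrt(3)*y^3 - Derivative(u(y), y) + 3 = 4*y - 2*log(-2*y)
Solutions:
 u(y) = C1 + sqrt(3)*y^4/4 - 2*y^2 + 2*y*log(-y) + y*(1 + 2*log(2))


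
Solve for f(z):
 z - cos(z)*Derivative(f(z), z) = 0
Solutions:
 f(z) = C1 + Integral(z/cos(z), z)


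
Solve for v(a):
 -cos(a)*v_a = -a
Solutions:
 v(a) = C1 + Integral(a/cos(a), a)


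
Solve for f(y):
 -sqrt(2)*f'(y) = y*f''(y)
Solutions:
 f(y) = C1 + C2*y^(1 - sqrt(2))


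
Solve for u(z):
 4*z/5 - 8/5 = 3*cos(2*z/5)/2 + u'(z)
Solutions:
 u(z) = C1 + 2*z^2/5 - 8*z/5 - 15*sin(2*z/5)/4


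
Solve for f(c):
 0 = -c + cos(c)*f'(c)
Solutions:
 f(c) = C1 + Integral(c/cos(c), c)


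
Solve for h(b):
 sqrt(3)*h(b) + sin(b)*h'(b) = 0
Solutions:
 h(b) = C1*(cos(b) + 1)^(sqrt(3)/2)/(cos(b) - 1)^(sqrt(3)/2)


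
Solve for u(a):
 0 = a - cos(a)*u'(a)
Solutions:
 u(a) = C1 + Integral(a/cos(a), a)


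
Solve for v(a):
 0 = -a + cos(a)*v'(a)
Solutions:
 v(a) = C1 + Integral(a/cos(a), a)


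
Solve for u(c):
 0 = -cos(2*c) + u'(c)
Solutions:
 u(c) = C1 + sin(2*c)/2


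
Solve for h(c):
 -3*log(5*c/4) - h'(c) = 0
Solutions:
 h(c) = C1 - 3*c*log(c) + c*log(64/125) + 3*c


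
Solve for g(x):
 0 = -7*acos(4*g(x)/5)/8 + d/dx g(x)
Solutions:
 Integral(1/acos(4*_y/5), (_y, g(x))) = C1 + 7*x/8


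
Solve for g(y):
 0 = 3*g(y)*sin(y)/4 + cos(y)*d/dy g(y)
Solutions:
 g(y) = C1*cos(y)^(3/4)


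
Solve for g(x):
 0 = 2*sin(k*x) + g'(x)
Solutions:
 g(x) = C1 + 2*cos(k*x)/k


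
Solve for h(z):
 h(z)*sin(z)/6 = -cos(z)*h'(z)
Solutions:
 h(z) = C1*cos(z)^(1/6)


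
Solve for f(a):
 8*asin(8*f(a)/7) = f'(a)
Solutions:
 Integral(1/asin(8*_y/7), (_y, f(a))) = C1 + 8*a


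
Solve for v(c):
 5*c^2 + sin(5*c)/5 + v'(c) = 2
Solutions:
 v(c) = C1 - 5*c^3/3 + 2*c + cos(5*c)/25


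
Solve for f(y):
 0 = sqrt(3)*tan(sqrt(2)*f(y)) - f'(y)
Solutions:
 f(y) = sqrt(2)*(pi - asin(C1*exp(sqrt(6)*y)))/2
 f(y) = sqrt(2)*asin(C1*exp(sqrt(6)*y))/2


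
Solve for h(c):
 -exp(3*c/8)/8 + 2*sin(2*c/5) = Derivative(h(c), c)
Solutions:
 h(c) = C1 - exp(3*c/8)/3 - 5*cos(2*c/5)


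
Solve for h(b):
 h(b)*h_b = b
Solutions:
 h(b) = -sqrt(C1 + b^2)
 h(b) = sqrt(C1 + b^2)


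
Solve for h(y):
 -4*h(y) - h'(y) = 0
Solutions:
 h(y) = C1*exp(-4*y)


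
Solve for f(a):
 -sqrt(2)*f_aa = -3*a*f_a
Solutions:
 f(a) = C1 + C2*erfi(2^(1/4)*sqrt(3)*a/2)


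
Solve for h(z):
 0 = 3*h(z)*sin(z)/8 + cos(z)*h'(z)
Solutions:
 h(z) = C1*cos(z)^(3/8)


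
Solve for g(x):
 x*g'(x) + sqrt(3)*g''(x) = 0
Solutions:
 g(x) = C1 + C2*erf(sqrt(2)*3^(3/4)*x/6)


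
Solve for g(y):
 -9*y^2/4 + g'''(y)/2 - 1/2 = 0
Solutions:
 g(y) = C1 + C2*y + C3*y^2 + 3*y^5/40 + y^3/6


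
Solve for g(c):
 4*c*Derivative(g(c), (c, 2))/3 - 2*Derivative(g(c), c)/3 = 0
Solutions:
 g(c) = C1 + C2*c^(3/2)


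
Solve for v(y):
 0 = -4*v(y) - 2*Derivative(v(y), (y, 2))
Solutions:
 v(y) = C1*sin(sqrt(2)*y) + C2*cos(sqrt(2)*y)


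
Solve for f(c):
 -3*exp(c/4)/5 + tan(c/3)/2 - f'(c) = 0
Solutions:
 f(c) = C1 - 12*exp(c/4)/5 - 3*log(cos(c/3))/2


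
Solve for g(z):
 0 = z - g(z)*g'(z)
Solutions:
 g(z) = -sqrt(C1 + z^2)
 g(z) = sqrt(C1 + z^2)


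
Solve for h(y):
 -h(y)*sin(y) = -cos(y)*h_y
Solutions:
 h(y) = C1/cos(y)


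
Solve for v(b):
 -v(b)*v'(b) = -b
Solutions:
 v(b) = -sqrt(C1 + b^2)
 v(b) = sqrt(C1 + b^2)


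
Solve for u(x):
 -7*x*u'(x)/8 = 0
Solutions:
 u(x) = C1


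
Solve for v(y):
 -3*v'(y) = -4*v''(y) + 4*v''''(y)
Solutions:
 v(y) = C1 + C2*exp(3^(1/3)*y*(4*3^(1/3)/(sqrt(537) + 27)^(1/3) + (sqrt(537) + 27)^(1/3))/12)*sin(3^(1/6)*y*(-3^(2/3)*(sqrt(537) + 27)^(1/3)/12 + (sqrt(537) + 27)^(-1/3))) + C3*exp(3^(1/3)*y*(4*3^(1/3)/(sqrt(537) + 27)^(1/3) + (sqrt(537) + 27)^(1/3))/12)*cos(3^(1/6)*y*(-3^(2/3)*(sqrt(537) + 27)^(1/3)/12 + (sqrt(537) + 27)^(-1/3))) + C4*exp(-3^(1/3)*y*(4*3^(1/3)/(sqrt(537) + 27)^(1/3) + (sqrt(537) + 27)^(1/3))/6)


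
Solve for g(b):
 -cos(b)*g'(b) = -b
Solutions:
 g(b) = C1 + Integral(b/cos(b), b)


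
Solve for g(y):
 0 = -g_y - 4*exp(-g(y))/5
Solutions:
 g(y) = log(C1 - 4*y/5)


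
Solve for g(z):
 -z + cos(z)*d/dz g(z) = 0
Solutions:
 g(z) = C1 + Integral(z/cos(z), z)


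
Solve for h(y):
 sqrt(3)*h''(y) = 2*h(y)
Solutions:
 h(y) = C1*exp(-sqrt(2)*3^(3/4)*y/3) + C2*exp(sqrt(2)*3^(3/4)*y/3)


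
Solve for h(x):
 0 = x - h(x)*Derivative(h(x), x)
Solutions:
 h(x) = -sqrt(C1 + x^2)
 h(x) = sqrt(C1 + x^2)


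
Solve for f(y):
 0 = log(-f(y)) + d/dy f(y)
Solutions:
 -li(-f(y)) = C1 - y


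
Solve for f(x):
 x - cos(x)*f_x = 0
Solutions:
 f(x) = C1 + Integral(x/cos(x), x)


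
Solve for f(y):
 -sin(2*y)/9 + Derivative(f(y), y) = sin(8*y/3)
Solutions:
 f(y) = C1 - cos(2*y)/18 - 3*cos(8*y/3)/8


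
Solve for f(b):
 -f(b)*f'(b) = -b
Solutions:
 f(b) = -sqrt(C1 + b^2)
 f(b) = sqrt(C1 + b^2)


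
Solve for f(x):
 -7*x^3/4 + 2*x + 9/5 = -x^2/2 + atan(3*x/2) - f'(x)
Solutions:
 f(x) = C1 + 7*x^4/16 - x^3/6 - x^2 + x*atan(3*x/2) - 9*x/5 - log(9*x^2 + 4)/3


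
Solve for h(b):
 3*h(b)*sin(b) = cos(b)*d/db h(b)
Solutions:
 h(b) = C1/cos(b)^3


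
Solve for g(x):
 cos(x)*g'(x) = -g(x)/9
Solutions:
 g(x) = C1*(sin(x) - 1)^(1/18)/(sin(x) + 1)^(1/18)


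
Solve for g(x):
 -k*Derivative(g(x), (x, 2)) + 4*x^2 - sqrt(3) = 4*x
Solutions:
 g(x) = C1 + C2*x + x^4/(3*k) - 2*x^3/(3*k) - sqrt(3)*x^2/(2*k)


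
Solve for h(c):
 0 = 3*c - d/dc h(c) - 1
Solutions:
 h(c) = C1 + 3*c^2/2 - c


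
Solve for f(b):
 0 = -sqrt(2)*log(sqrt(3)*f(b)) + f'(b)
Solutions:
 -sqrt(2)*Integral(1/(2*log(_y) + log(3)), (_y, f(b))) = C1 - b


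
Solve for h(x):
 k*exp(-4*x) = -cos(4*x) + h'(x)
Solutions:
 h(x) = C1 - k*exp(-4*x)/4 + sin(4*x)/4


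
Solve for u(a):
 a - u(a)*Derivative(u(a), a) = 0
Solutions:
 u(a) = -sqrt(C1 + a^2)
 u(a) = sqrt(C1 + a^2)


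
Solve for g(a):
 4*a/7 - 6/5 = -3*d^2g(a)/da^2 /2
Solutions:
 g(a) = C1 + C2*a - 4*a^3/63 + 2*a^2/5


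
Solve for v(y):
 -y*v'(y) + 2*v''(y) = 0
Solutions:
 v(y) = C1 + C2*erfi(y/2)


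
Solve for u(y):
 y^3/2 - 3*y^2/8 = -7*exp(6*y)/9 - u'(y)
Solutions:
 u(y) = C1 - y^4/8 + y^3/8 - 7*exp(6*y)/54


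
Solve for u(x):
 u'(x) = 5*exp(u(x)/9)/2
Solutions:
 u(x) = 9*log(-1/(C1 + 5*x)) + 9*log(18)


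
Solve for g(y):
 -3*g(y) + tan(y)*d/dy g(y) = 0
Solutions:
 g(y) = C1*sin(y)^3


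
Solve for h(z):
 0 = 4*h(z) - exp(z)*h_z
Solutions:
 h(z) = C1*exp(-4*exp(-z))


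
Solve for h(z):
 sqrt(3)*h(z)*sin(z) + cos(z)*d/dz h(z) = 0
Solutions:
 h(z) = C1*cos(z)^(sqrt(3))


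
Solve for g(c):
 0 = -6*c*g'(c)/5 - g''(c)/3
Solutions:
 g(c) = C1 + C2*erf(3*sqrt(5)*c/5)


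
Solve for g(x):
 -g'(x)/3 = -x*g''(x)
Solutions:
 g(x) = C1 + C2*x^(4/3)


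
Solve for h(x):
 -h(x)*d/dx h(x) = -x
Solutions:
 h(x) = -sqrt(C1 + x^2)
 h(x) = sqrt(C1 + x^2)


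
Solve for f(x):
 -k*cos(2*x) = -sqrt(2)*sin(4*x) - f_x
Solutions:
 f(x) = C1 + k*sin(2*x)/2 + sqrt(2)*cos(4*x)/4


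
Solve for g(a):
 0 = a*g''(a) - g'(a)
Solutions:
 g(a) = C1 + C2*a^2


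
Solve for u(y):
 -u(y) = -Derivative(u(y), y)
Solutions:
 u(y) = C1*exp(y)


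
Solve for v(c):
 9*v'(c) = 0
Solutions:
 v(c) = C1


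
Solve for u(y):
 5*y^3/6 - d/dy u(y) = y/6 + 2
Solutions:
 u(y) = C1 + 5*y^4/24 - y^2/12 - 2*y


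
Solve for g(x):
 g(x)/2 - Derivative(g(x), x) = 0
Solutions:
 g(x) = C1*exp(x/2)


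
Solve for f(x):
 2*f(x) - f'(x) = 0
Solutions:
 f(x) = C1*exp(2*x)


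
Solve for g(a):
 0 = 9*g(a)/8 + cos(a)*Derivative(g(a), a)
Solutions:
 g(a) = C1*(sin(a) - 1)^(9/16)/(sin(a) + 1)^(9/16)


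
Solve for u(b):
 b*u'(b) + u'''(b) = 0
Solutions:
 u(b) = C1 + Integral(C2*airyai(-b) + C3*airybi(-b), b)


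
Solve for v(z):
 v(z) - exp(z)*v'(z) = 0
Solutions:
 v(z) = C1*exp(-exp(-z))


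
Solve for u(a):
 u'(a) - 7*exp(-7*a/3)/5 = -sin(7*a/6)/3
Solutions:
 u(a) = C1 + 2*cos(7*a/6)/7 - 3*exp(-7*a/3)/5


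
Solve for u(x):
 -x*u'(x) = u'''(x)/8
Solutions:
 u(x) = C1 + Integral(C2*airyai(-2*x) + C3*airybi(-2*x), x)


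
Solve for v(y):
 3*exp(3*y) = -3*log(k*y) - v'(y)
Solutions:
 v(y) = C1 - 3*y*log(k*y) + 3*y - exp(3*y)


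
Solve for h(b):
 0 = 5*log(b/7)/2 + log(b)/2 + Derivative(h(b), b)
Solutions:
 h(b) = C1 - 3*b*log(b) + 3*b + 5*b*log(7)/2


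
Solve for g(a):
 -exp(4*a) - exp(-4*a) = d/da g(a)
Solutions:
 g(a) = C1 - sinh(4*a)/2


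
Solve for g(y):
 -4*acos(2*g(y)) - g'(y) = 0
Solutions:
 Integral(1/acos(2*_y), (_y, g(y))) = C1 - 4*y


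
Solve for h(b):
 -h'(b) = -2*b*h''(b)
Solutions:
 h(b) = C1 + C2*b^(3/2)


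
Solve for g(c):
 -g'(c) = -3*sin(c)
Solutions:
 g(c) = C1 - 3*cos(c)


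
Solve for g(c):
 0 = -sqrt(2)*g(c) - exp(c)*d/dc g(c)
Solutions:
 g(c) = C1*exp(sqrt(2)*exp(-c))


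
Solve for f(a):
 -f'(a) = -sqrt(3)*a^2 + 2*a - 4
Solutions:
 f(a) = C1 + sqrt(3)*a^3/3 - a^2 + 4*a


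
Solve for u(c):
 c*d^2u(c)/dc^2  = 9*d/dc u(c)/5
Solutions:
 u(c) = C1 + C2*c^(14/5)


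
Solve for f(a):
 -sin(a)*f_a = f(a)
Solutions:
 f(a) = C1*sqrt(cos(a) + 1)/sqrt(cos(a) - 1)


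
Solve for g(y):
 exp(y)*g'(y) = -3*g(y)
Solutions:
 g(y) = C1*exp(3*exp(-y))


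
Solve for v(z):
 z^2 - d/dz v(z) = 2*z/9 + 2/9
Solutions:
 v(z) = C1 + z^3/3 - z^2/9 - 2*z/9


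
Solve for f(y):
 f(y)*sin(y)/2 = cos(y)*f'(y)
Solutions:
 f(y) = C1/sqrt(cos(y))


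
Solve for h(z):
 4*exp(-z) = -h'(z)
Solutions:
 h(z) = C1 + 4*exp(-z)


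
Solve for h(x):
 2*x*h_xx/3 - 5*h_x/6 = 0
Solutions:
 h(x) = C1 + C2*x^(9/4)


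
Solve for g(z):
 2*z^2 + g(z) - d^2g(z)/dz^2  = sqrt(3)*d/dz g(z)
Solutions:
 g(z) = C1*exp(z*(-sqrt(3) + sqrt(7))/2) + C2*exp(-z*(sqrt(3) + sqrt(7))/2) - 2*z^2 - 4*sqrt(3)*z - 16


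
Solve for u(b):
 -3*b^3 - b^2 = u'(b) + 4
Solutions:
 u(b) = C1 - 3*b^4/4 - b^3/3 - 4*b


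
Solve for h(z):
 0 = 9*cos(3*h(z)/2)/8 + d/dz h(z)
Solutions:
 9*z/8 - log(sin(3*h(z)/2) - 1)/3 + log(sin(3*h(z)/2) + 1)/3 = C1


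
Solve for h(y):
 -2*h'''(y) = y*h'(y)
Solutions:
 h(y) = C1 + Integral(C2*airyai(-2^(2/3)*y/2) + C3*airybi(-2^(2/3)*y/2), y)


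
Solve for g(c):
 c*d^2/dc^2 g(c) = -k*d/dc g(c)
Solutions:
 g(c) = C1 + c^(1 - re(k))*(C2*sin(log(c)*Abs(im(k))) + C3*cos(log(c)*im(k)))


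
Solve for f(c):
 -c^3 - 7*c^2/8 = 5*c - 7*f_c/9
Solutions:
 f(c) = C1 + 9*c^4/28 + 3*c^3/8 + 45*c^2/14


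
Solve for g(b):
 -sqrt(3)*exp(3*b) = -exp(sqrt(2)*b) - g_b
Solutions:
 g(b) = C1 + sqrt(3)*exp(3*b)/3 - sqrt(2)*exp(sqrt(2)*b)/2


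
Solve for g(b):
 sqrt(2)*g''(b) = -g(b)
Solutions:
 g(b) = C1*sin(2^(3/4)*b/2) + C2*cos(2^(3/4)*b/2)


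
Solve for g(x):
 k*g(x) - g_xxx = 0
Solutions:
 g(x) = C1*exp(k^(1/3)*x) + C2*exp(k^(1/3)*x*(-1 + sqrt(3)*I)/2) + C3*exp(-k^(1/3)*x*(1 + sqrt(3)*I)/2)


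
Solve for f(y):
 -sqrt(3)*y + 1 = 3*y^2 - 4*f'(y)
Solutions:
 f(y) = C1 + y^3/4 + sqrt(3)*y^2/8 - y/4


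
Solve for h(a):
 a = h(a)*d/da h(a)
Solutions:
 h(a) = -sqrt(C1 + a^2)
 h(a) = sqrt(C1 + a^2)


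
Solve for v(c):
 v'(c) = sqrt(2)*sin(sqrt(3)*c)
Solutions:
 v(c) = C1 - sqrt(6)*cos(sqrt(3)*c)/3


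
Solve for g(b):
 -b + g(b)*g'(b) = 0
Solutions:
 g(b) = -sqrt(C1 + b^2)
 g(b) = sqrt(C1 + b^2)


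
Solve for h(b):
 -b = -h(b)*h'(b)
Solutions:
 h(b) = -sqrt(C1 + b^2)
 h(b) = sqrt(C1 + b^2)


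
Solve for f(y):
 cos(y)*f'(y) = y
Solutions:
 f(y) = C1 + Integral(y/cos(y), y)


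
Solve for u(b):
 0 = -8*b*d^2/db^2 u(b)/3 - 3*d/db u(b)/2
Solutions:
 u(b) = C1 + C2*b^(7/16)


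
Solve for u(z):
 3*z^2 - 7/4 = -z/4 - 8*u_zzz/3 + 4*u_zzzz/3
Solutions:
 u(z) = C1 + C2*z + C3*z^2 + C4*exp(2*z) - 3*z^5/160 - 13*z^4/256 + z^3/128


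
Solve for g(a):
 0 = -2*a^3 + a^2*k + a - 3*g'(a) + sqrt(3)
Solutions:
 g(a) = C1 - a^4/6 + a^3*k/9 + a^2/6 + sqrt(3)*a/3


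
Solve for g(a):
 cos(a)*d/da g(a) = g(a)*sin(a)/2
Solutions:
 g(a) = C1/sqrt(cos(a))


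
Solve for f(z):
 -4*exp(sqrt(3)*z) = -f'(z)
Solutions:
 f(z) = C1 + 4*sqrt(3)*exp(sqrt(3)*z)/3


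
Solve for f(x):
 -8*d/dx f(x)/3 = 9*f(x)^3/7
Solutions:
 f(x) = -2*sqrt(7)*sqrt(-1/(C1 - 27*x))
 f(x) = 2*sqrt(7)*sqrt(-1/(C1 - 27*x))


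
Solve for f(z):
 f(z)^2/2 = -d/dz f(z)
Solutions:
 f(z) = 2/(C1 + z)


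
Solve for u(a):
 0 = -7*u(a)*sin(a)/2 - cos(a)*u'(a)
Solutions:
 u(a) = C1*cos(a)^(7/2)


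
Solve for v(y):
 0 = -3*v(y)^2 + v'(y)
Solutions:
 v(y) = -1/(C1 + 3*y)


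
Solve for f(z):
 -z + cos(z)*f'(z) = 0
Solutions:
 f(z) = C1 + Integral(z/cos(z), z)


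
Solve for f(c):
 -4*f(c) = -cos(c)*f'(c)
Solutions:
 f(c) = C1*(sin(c)^2 + 2*sin(c) + 1)/(sin(c)^2 - 2*sin(c) + 1)


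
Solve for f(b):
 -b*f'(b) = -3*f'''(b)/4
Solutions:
 f(b) = C1 + Integral(C2*airyai(6^(2/3)*b/3) + C3*airybi(6^(2/3)*b/3), b)


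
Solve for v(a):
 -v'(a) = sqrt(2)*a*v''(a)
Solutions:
 v(a) = C1 + C2*a^(1 - sqrt(2)/2)


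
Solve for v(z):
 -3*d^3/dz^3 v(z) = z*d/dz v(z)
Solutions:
 v(z) = C1 + Integral(C2*airyai(-3^(2/3)*z/3) + C3*airybi(-3^(2/3)*z/3), z)


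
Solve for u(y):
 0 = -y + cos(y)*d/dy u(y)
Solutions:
 u(y) = C1 + Integral(y/cos(y), y)


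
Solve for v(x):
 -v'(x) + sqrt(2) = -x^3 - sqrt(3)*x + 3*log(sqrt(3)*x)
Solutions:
 v(x) = C1 + x^4/4 + sqrt(3)*x^2/2 - 3*x*log(x) - 3*x*log(3)/2 + sqrt(2)*x + 3*x


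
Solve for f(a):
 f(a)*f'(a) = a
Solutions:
 f(a) = -sqrt(C1 + a^2)
 f(a) = sqrt(C1 + a^2)


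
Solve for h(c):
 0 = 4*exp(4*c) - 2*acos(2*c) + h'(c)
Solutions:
 h(c) = C1 + 2*c*acos(2*c) - sqrt(1 - 4*c^2) - exp(4*c)


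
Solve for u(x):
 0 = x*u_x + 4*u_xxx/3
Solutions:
 u(x) = C1 + Integral(C2*airyai(-6^(1/3)*x/2) + C3*airybi(-6^(1/3)*x/2), x)


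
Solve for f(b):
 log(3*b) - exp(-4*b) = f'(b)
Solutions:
 f(b) = C1 + b*log(b) + b*(-1 + log(3)) + exp(-4*b)/4


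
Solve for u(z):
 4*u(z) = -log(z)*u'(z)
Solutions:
 u(z) = C1*exp(-4*li(z))


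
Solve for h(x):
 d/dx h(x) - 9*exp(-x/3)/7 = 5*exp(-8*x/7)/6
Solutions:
 h(x) = C1 - 27*exp(-x/3)/7 - 35*exp(-8*x/7)/48


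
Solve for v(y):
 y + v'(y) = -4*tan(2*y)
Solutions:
 v(y) = C1 - y^2/2 + 2*log(cos(2*y))


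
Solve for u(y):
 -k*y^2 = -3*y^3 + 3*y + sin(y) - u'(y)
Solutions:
 u(y) = C1 + k*y^3/3 - 3*y^4/4 + 3*y^2/2 - cos(y)


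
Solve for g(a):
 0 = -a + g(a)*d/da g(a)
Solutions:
 g(a) = -sqrt(C1 + a^2)
 g(a) = sqrt(C1 + a^2)


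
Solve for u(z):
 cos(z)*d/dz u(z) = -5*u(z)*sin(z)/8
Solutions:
 u(z) = C1*cos(z)^(5/8)


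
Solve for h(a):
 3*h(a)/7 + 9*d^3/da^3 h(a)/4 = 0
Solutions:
 h(a) = C3*exp(-42^(2/3)*a/21) + (C1*sin(14^(2/3)*3^(1/6)*a/14) + C2*cos(14^(2/3)*3^(1/6)*a/14))*exp(42^(2/3)*a/42)


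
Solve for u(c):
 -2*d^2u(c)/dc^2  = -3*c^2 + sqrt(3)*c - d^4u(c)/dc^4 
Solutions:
 u(c) = C1 + C2*c + C3*exp(-sqrt(2)*c) + C4*exp(sqrt(2)*c) + c^4/8 - sqrt(3)*c^3/12 + 3*c^2/4


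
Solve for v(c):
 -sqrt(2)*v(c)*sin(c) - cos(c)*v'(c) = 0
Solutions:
 v(c) = C1*cos(c)^(sqrt(2))


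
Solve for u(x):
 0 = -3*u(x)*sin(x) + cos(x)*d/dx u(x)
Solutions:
 u(x) = C1/cos(x)^3


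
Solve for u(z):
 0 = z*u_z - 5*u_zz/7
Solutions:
 u(z) = C1 + C2*erfi(sqrt(70)*z/10)


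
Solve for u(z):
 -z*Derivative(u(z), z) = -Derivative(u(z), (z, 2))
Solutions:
 u(z) = C1 + C2*erfi(sqrt(2)*z/2)


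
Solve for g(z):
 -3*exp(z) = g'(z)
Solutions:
 g(z) = C1 - 3*exp(z)


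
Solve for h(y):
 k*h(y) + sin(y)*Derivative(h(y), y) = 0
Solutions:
 h(y) = C1*exp(k*(-log(cos(y) - 1) + log(cos(y) + 1))/2)


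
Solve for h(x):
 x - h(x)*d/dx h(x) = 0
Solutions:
 h(x) = -sqrt(C1 + x^2)
 h(x) = sqrt(C1 + x^2)


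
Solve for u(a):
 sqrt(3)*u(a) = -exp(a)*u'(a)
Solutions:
 u(a) = C1*exp(sqrt(3)*exp(-a))


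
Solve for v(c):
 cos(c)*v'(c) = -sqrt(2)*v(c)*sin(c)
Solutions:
 v(c) = C1*cos(c)^(sqrt(2))


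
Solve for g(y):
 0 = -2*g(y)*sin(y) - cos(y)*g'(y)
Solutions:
 g(y) = C1*cos(y)^2


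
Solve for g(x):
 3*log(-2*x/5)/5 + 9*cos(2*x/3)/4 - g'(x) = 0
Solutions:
 g(x) = C1 + 3*x*log(-x)/5 - 3*x*log(5)/5 - 3*x/5 + 3*x*log(2)/5 + 27*sin(2*x/3)/8


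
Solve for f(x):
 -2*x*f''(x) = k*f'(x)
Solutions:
 f(x) = C1 + x^(1 - re(k)/2)*(C2*sin(log(x)*Abs(im(k))/2) + C3*cos(log(x)*im(k)/2))


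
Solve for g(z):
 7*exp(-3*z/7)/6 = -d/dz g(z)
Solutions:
 g(z) = C1 + 49*exp(-3*z/7)/18


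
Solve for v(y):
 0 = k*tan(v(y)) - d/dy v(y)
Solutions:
 v(y) = pi - asin(C1*exp(k*y))
 v(y) = asin(C1*exp(k*y))


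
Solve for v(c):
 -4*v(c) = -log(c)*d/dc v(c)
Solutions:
 v(c) = C1*exp(4*li(c))


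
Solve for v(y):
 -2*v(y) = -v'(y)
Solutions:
 v(y) = C1*exp(2*y)


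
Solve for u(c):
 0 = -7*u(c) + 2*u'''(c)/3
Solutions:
 u(c) = C3*exp(2^(2/3)*21^(1/3)*c/2) + (C1*sin(2^(2/3)*3^(5/6)*7^(1/3)*c/4) + C2*cos(2^(2/3)*3^(5/6)*7^(1/3)*c/4))*exp(-2^(2/3)*21^(1/3)*c/4)


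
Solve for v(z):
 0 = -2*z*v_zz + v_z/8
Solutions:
 v(z) = C1 + C2*z^(17/16)


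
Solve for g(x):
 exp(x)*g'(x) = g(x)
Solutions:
 g(x) = C1*exp(-exp(-x))


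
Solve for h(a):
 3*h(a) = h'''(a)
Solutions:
 h(a) = C3*exp(3^(1/3)*a) + (C1*sin(3^(5/6)*a/2) + C2*cos(3^(5/6)*a/2))*exp(-3^(1/3)*a/2)


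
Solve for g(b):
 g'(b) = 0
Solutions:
 g(b) = C1


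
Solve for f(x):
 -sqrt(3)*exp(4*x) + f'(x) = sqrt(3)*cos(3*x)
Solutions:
 f(x) = C1 + sqrt(3)*exp(4*x)/4 + sqrt(3)*sin(3*x)/3


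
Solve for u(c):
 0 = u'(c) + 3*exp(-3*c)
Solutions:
 u(c) = C1 + exp(-3*c)


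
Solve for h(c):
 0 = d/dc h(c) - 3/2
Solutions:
 h(c) = C1 + 3*c/2


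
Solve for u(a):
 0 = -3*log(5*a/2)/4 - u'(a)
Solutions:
 u(a) = C1 - 3*a*log(a)/4 - 3*a*log(5)/4 + 3*a*log(2)/4 + 3*a/4


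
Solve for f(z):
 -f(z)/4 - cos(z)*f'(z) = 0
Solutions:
 f(z) = C1*(sin(z) - 1)^(1/8)/(sin(z) + 1)^(1/8)


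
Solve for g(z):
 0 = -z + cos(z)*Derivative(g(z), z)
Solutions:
 g(z) = C1 + Integral(z/cos(z), z)


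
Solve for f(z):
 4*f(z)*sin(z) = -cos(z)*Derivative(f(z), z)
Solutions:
 f(z) = C1*cos(z)^4


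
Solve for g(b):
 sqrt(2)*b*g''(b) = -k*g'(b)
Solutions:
 g(b) = C1 + b^(-sqrt(2)*re(k)/2 + 1)*(C2*sin(sqrt(2)*log(b)*Abs(im(k))/2) + C3*cos(sqrt(2)*log(b)*im(k)/2))


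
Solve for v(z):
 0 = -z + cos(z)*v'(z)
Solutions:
 v(z) = C1 + Integral(z/cos(z), z)


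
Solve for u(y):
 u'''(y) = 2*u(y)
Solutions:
 u(y) = C3*exp(2^(1/3)*y) + (C1*sin(2^(1/3)*sqrt(3)*y/2) + C2*cos(2^(1/3)*sqrt(3)*y/2))*exp(-2^(1/3)*y/2)


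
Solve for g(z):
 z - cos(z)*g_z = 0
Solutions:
 g(z) = C1 + Integral(z/cos(z), z)


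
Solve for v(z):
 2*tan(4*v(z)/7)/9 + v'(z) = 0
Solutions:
 v(z) = -7*asin(C1*exp(-8*z/63))/4 + 7*pi/4
 v(z) = 7*asin(C1*exp(-8*z/63))/4


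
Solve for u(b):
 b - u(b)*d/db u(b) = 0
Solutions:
 u(b) = -sqrt(C1 + b^2)
 u(b) = sqrt(C1 + b^2)


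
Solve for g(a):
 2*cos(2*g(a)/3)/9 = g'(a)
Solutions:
 -2*a/9 - 3*log(sin(2*g(a)/3) - 1)/4 + 3*log(sin(2*g(a)/3) + 1)/4 = C1


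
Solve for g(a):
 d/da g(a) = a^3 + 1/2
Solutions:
 g(a) = C1 + a^4/4 + a/2


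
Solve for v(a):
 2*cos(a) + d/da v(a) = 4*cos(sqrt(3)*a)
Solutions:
 v(a) = C1 - 2*sin(a) + 4*sqrt(3)*sin(sqrt(3)*a)/3


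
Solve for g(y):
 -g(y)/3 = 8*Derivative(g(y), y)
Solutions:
 g(y) = C1*exp(-y/24)


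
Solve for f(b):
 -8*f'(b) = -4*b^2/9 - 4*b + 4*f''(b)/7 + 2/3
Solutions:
 f(b) = C1 + C2*exp(-14*b) + b^3/54 + 31*b^2/126 - 209*b/1764


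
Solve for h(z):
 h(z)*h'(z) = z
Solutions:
 h(z) = -sqrt(C1 + z^2)
 h(z) = sqrt(C1 + z^2)


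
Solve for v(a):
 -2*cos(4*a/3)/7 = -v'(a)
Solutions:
 v(a) = C1 + 3*sin(4*a/3)/14


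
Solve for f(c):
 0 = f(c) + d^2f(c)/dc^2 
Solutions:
 f(c) = C1*sin(c) + C2*cos(c)


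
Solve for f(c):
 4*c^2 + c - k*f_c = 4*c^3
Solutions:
 f(c) = C1 - c^4/k + 4*c^3/(3*k) + c^2/(2*k)


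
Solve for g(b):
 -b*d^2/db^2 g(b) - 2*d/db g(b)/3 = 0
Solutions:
 g(b) = C1 + C2*b^(1/3)


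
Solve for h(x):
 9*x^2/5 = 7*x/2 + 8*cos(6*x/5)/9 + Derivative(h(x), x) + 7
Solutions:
 h(x) = C1 + 3*x^3/5 - 7*x^2/4 - 7*x - 20*sin(6*x/5)/27


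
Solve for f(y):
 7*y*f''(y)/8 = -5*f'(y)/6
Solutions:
 f(y) = C1 + C2*y^(1/21)


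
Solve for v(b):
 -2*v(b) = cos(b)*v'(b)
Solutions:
 v(b) = C1*(sin(b) - 1)/(sin(b) + 1)


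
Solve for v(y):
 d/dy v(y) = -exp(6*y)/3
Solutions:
 v(y) = C1 - exp(6*y)/18


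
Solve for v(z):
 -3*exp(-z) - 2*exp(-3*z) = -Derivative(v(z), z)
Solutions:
 v(z) = C1 - 3*exp(-z) - 2*exp(-3*z)/3


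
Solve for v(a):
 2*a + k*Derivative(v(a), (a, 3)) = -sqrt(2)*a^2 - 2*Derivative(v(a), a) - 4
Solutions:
 v(a) = C1 + C2*exp(-sqrt(2)*a*sqrt(-1/k)) + C3*exp(sqrt(2)*a*sqrt(-1/k)) - sqrt(2)*a^3/6 - a^2/2 + sqrt(2)*a*k/2 - 2*a


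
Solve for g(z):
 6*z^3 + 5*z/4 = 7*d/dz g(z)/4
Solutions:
 g(z) = C1 + 6*z^4/7 + 5*z^2/14


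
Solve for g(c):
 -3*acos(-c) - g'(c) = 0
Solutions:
 g(c) = C1 - 3*c*acos(-c) - 3*sqrt(1 - c^2)


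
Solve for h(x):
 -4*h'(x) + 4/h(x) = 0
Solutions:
 h(x) = -sqrt(C1 + 2*x)
 h(x) = sqrt(C1 + 2*x)


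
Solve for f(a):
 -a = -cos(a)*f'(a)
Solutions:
 f(a) = C1 + Integral(a/cos(a), a)


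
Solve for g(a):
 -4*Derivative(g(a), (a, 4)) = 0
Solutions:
 g(a) = C1 + C2*a + C3*a^2 + C4*a^3


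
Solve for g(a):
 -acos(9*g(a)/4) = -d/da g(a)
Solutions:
 Integral(1/acos(9*_y/4), (_y, g(a))) = C1 + a


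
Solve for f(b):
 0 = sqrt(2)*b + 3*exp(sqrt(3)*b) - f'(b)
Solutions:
 f(b) = C1 + sqrt(2)*b^2/2 + sqrt(3)*exp(sqrt(3)*b)


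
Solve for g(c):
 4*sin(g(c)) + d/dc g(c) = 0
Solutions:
 g(c) = -acos((-C1 - exp(8*c))/(C1 - exp(8*c))) + 2*pi
 g(c) = acos((-C1 - exp(8*c))/(C1 - exp(8*c)))


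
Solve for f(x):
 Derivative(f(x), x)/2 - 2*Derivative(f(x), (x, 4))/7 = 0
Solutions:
 f(x) = C1 + C4*exp(14^(1/3)*x/2) + (C2*sin(14^(1/3)*sqrt(3)*x/4) + C3*cos(14^(1/3)*sqrt(3)*x/4))*exp(-14^(1/3)*x/4)


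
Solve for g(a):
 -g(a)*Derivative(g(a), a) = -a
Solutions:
 g(a) = -sqrt(C1 + a^2)
 g(a) = sqrt(C1 + a^2)


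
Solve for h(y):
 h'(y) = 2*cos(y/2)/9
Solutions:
 h(y) = C1 + 4*sin(y/2)/9


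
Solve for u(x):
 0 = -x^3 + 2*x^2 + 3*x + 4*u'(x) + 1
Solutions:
 u(x) = C1 + x^4/16 - x^3/6 - 3*x^2/8 - x/4


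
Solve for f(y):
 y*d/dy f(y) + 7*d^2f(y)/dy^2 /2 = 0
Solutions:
 f(y) = C1 + C2*erf(sqrt(7)*y/7)


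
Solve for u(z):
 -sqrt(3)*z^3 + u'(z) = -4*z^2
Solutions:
 u(z) = C1 + sqrt(3)*z^4/4 - 4*z^3/3


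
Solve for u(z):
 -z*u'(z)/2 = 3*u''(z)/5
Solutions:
 u(z) = C1 + C2*erf(sqrt(15)*z/6)


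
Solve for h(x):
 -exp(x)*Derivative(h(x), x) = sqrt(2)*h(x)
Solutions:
 h(x) = C1*exp(sqrt(2)*exp(-x))


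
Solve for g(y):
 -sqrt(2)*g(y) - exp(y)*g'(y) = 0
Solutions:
 g(y) = C1*exp(sqrt(2)*exp(-y))


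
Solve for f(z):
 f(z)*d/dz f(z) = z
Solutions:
 f(z) = -sqrt(C1 + z^2)
 f(z) = sqrt(C1 + z^2)


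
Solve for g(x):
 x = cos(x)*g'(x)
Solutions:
 g(x) = C1 + Integral(x/cos(x), x)


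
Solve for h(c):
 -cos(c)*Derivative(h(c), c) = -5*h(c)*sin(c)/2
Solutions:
 h(c) = C1/cos(c)^(5/2)


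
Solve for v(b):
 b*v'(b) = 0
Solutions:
 v(b) = C1


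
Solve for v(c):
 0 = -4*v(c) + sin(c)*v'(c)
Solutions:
 v(c) = C1*(cos(c)^2 - 2*cos(c) + 1)/(cos(c)^2 + 2*cos(c) + 1)


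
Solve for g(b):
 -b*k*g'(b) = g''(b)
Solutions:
 g(b) = Piecewise((-sqrt(2)*sqrt(pi)*C1*erf(sqrt(2)*b*sqrt(k)/2)/(2*sqrt(k)) - C2, (k > 0) | (k < 0)), (-C1*b - C2, True))


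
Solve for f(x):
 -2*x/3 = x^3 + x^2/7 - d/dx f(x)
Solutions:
 f(x) = C1 + x^4/4 + x^3/21 + x^2/3


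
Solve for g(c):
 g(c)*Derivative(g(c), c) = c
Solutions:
 g(c) = -sqrt(C1 + c^2)
 g(c) = sqrt(C1 + c^2)


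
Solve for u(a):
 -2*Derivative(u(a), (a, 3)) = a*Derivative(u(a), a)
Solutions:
 u(a) = C1 + Integral(C2*airyai(-2^(2/3)*a/2) + C3*airybi(-2^(2/3)*a/2), a)


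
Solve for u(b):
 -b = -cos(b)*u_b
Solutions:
 u(b) = C1 + Integral(b/cos(b), b)


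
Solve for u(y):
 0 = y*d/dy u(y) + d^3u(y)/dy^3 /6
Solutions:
 u(y) = C1 + Integral(C2*airyai(-6^(1/3)*y) + C3*airybi(-6^(1/3)*y), y)


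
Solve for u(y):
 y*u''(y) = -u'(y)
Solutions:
 u(y) = C1 + C2*log(y)


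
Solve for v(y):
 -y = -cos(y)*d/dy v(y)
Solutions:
 v(y) = C1 + Integral(y/cos(y), y)


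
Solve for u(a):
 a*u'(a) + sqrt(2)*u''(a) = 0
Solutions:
 u(a) = C1 + C2*erf(2^(1/4)*a/2)


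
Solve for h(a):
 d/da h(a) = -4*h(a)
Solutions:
 h(a) = C1*exp(-4*a)


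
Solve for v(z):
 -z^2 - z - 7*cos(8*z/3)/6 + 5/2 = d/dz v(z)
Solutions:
 v(z) = C1 - z^3/3 - z^2/2 + 5*z/2 - 7*sin(8*z/3)/16


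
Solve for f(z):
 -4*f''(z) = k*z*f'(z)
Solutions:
 f(z) = Piecewise((-sqrt(2)*sqrt(pi)*C1*erf(sqrt(2)*sqrt(k)*z/4)/sqrt(k) - C2, (k > 0) | (k < 0)), (-C1*z - C2, True))


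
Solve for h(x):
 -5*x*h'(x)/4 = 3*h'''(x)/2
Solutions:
 h(x) = C1 + Integral(C2*airyai(-5^(1/3)*6^(2/3)*x/6) + C3*airybi(-5^(1/3)*6^(2/3)*x/6), x)


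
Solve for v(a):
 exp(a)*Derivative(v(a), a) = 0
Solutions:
 v(a) = C1


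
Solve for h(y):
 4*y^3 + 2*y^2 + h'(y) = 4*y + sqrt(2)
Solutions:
 h(y) = C1 - y^4 - 2*y^3/3 + 2*y^2 + sqrt(2)*y


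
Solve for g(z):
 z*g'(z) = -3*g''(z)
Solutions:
 g(z) = C1 + C2*erf(sqrt(6)*z/6)


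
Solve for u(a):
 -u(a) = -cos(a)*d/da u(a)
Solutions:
 u(a) = C1*sqrt(sin(a) + 1)/sqrt(sin(a) - 1)


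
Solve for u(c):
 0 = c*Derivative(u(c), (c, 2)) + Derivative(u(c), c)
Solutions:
 u(c) = C1 + C2*log(c)


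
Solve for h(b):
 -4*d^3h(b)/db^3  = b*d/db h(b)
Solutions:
 h(b) = C1 + Integral(C2*airyai(-2^(1/3)*b/2) + C3*airybi(-2^(1/3)*b/2), b)


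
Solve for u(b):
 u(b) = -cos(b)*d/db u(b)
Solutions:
 u(b) = C1*sqrt(sin(b) - 1)/sqrt(sin(b) + 1)


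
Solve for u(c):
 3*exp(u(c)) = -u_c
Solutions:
 u(c) = log(1/(C1 + 3*c))


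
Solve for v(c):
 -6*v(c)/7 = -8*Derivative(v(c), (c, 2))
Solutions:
 v(c) = C1*exp(-sqrt(21)*c/14) + C2*exp(sqrt(21)*c/14)


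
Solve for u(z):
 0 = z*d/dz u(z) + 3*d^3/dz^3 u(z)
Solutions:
 u(z) = C1 + Integral(C2*airyai(-3^(2/3)*z/3) + C3*airybi(-3^(2/3)*z/3), z)


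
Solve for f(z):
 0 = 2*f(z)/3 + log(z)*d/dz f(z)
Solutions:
 f(z) = C1*exp(-2*li(z)/3)


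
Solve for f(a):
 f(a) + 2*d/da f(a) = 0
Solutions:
 f(a) = C1*exp(-a/2)


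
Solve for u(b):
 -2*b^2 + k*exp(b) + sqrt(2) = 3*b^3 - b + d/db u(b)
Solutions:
 u(b) = C1 - 3*b^4/4 - 2*b^3/3 + b^2/2 + sqrt(2)*b + k*exp(b)


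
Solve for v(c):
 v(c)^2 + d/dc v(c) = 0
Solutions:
 v(c) = 1/(C1 + c)


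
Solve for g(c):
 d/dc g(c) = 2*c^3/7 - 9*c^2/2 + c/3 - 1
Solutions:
 g(c) = C1 + c^4/14 - 3*c^3/2 + c^2/6 - c


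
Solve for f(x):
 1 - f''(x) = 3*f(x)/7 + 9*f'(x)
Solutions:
 f(x) = C1*exp(x*(-63 + sqrt(3885))/14) + C2*exp(-x*(sqrt(3885) + 63)/14) + 7/3


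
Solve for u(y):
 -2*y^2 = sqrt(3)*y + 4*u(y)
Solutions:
 u(y) = y*(-2*y - sqrt(3))/4


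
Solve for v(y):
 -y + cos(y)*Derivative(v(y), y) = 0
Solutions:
 v(y) = C1 + Integral(y/cos(y), y)


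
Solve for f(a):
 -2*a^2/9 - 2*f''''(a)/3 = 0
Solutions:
 f(a) = C1 + C2*a + C3*a^2 + C4*a^3 - a^6/1080


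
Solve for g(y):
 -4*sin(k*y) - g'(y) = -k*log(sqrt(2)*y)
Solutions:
 g(y) = C1 + k*y*(log(y) - 1) + k*y*log(2)/2 - 4*Piecewise((-cos(k*y)/k, Ne(k, 0)), (0, True))


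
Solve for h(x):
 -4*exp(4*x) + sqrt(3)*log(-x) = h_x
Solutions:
 h(x) = C1 + sqrt(3)*x*log(-x) - sqrt(3)*x - exp(4*x)


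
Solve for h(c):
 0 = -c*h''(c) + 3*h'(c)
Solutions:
 h(c) = C1 + C2*c^4


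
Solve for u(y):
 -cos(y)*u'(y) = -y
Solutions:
 u(y) = C1 + Integral(y/cos(y), y)


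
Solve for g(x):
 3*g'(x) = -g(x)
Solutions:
 g(x) = C1*exp(-x/3)


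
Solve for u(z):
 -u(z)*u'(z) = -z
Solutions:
 u(z) = -sqrt(C1 + z^2)
 u(z) = sqrt(C1 + z^2)


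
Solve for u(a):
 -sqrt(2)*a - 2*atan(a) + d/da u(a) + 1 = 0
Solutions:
 u(a) = C1 + sqrt(2)*a^2/2 + 2*a*atan(a) - a - log(a^2 + 1)


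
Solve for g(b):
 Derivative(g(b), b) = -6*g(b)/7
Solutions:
 g(b) = C1*exp(-6*b/7)


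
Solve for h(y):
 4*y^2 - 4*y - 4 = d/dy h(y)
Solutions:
 h(y) = C1 + 4*y^3/3 - 2*y^2 - 4*y


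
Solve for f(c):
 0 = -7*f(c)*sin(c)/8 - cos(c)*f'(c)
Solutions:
 f(c) = C1*cos(c)^(7/8)


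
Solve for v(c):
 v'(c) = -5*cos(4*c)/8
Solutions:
 v(c) = C1 - 5*sin(4*c)/32


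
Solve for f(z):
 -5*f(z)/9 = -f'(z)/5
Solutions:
 f(z) = C1*exp(25*z/9)


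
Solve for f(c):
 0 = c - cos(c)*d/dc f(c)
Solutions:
 f(c) = C1 + Integral(c/cos(c), c)


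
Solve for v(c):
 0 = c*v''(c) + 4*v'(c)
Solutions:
 v(c) = C1 + C2/c^3


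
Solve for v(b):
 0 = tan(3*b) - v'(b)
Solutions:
 v(b) = C1 - log(cos(3*b))/3


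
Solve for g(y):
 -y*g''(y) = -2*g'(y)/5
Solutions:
 g(y) = C1 + C2*y^(7/5)


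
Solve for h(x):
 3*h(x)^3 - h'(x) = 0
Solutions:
 h(x) = -sqrt(2)*sqrt(-1/(C1 + 3*x))/2
 h(x) = sqrt(2)*sqrt(-1/(C1 + 3*x))/2


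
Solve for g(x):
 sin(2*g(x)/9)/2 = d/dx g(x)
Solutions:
 -x/2 + 9*log(cos(2*g(x)/9) - 1)/4 - 9*log(cos(2*g(x)/9) + 1)/4 = C1


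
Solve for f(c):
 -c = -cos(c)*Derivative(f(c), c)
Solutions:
 f(c) = C1 + Integral(c/cos(c), c)


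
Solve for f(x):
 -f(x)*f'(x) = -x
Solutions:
 f(x) = -sqrt(C1 + x^2)
 f(x) = sqrt(C1 + x^2)


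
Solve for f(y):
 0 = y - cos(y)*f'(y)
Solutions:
 f(y) = C1 + Integral(y/cos(y), y)


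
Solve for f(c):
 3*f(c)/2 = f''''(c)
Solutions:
 f(c) = C1*exp(-2^(3/4)*3^(1/4)*c/2) + C2*exp(2^(3/4)*3^(1/4)*c/2) + C3*sin(2^(3/4)*3^(1/4)*c/2) + C4*cos(2^(3/4)*3^(1/4)*c/2)


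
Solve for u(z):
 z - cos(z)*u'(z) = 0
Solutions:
 u(z) = C1 + Integral(z/cos(z), z)


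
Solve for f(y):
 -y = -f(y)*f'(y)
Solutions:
 f(y) = -sqrt(C1 + y^2)
 f(y) = sqrt(C1 + y^2)


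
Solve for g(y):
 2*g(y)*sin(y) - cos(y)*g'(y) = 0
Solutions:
 g(y) = C1/cos(y)^2
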